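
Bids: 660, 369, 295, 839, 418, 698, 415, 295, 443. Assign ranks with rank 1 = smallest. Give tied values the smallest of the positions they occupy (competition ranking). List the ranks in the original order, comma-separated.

Sorted (ascending): 295, 295, 369, 415, 418, 443, 660, 698, 839
The 2 values of 295 occupy positions 1–2 → each gets rank 1.

7, 3, 1, 9, 5, 8, 4, 1, 6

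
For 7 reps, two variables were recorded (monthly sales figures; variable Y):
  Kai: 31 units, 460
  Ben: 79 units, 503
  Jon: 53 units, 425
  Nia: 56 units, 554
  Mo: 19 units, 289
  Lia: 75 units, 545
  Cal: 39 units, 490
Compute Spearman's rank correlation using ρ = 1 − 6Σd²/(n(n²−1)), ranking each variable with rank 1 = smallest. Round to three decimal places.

0.750

Ranks of variable 1: 2, 7, 4, 5, 1, 6, 3
Ranks of variable 2: 3, 5, 2, 7, 1, 6, 4
d = r₁ − r₂: -1, 2, 2, -2, 0, 0, -1
d²: 1, 4, 4, 4, 0, 0, 1; Σd² = 14
ρ = 1 − 6·14/(7·48) = 1 − 84/336 = 0.750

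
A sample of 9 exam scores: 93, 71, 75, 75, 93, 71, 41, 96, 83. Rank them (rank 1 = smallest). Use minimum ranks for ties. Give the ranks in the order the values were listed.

7, 2, 4, 4, 7, 2, 1, 9, 6

Sorted (ascending): 41, 71, 71, 75, 75, 83, 93, 93, 96
The 2 values of 71 occupy positions 2–3 → each gets rank 2.
The 2 values of 75 occupy positions 4–5 → each gets rank 4.
The 2 values of 93 occupy positions 7–8 → each gets rank 7.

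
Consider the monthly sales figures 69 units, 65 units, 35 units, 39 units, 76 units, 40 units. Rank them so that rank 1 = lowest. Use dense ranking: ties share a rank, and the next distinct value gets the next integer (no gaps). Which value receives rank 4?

Sorted (ascending): 35, 39, 40, 65, 69, 76
No ties — each value takes its position as its rank.
Rank 4 → value 65.

65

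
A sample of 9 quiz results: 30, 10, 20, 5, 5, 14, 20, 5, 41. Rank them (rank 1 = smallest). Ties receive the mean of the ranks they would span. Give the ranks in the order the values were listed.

Sorted (ascending): 5, 5, 5, 10, 14, 20, 20, 30, 41
The 3 values of 5 occupy positions 1–3 → average rank 2.
The 2 values of 20 occupy positions 6–7 → average rank (6+7)/2 = 6.5.

8, 4, 6.5, 2, 2, 5, 6.5, 2, 9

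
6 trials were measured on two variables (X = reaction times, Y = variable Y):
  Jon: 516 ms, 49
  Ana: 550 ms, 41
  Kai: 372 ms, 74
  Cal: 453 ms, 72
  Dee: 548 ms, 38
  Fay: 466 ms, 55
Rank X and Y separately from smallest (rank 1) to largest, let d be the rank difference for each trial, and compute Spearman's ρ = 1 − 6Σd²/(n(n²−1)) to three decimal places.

-0.943

Ranks of variable 1: 4, 6, 1, 2, 5, 3
Ranks of variable 2: 3, 2, 6, 5, 1, 4
d = r₁ − r₂: 1, 4, -5, -3, 4, -1
d²: 1, 16, 25, 9, 16, 1; Σd² = 68
ρ = 1 − 6·68/(6·35) = 1 − 408/210 = -0.943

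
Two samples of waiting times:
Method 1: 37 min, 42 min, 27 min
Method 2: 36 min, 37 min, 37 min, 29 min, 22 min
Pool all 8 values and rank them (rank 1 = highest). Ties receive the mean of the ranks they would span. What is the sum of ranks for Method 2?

25

Sorted (descending): 42, 37, 37, 37, 36, 29, 27, 22
The 3 values of 37 occupy positions 2–4 → average rank 3.
Method 2 values → pooled ranks: 36→5, 37→3, 37→3, 29→6, 22→8
Rank sum = 5 + 3 + 3 + 6 + 8 = 25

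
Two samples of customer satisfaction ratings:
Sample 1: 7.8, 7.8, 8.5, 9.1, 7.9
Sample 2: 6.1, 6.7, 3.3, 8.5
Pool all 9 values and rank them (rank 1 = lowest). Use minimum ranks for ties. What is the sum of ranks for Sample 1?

Sorted (ascending): 3.3, 6.1, 6.7, 7.8, 7.8, 7.9, 8.5, 8.5, 9.1
The 2 values of 7.8 occupy positions 4–5 → each gets rank 4.
The 2 values of 8.5 occupy positions 7–8 → each gets rank 7.
Sample 1 values → pooled ranks: 7.8→4, 7.8→4, 8.5→7, 9.1→9, 7.9→6
Rank sum = 4 + 4 + 7 + 9 + 6 = 30

30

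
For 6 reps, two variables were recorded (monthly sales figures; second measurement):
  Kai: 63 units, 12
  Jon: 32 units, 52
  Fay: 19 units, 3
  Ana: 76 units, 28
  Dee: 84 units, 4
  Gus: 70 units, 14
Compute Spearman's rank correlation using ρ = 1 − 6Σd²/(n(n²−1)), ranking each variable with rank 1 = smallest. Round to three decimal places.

0.086

Ranks of variable 1: 3, 2, 1, 5, 6, 4
Ranks of variable 2: 3, 6, 1, 5, 2, 4
d = r₁ − r₂: 0, -4, 0, 0, 4, 0
d²: 0, 16, 0, 0, 16, 0; Σd² = 32
ρ = 1 − 6·32/(6·35) = 1 − 192/210 = 0.086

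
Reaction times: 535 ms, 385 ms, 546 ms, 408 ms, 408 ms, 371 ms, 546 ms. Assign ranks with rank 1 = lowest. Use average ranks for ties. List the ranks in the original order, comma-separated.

Sorted (ascending): 371, 385, 408, 408, 535, 546, 546
The 2 values of 408 occupy positions 3–4 → average rank (3+4)/2 = 3.5.
The 2 values of 546 occupy positions 6–7 → average rank (6+7)/2 = 6.5.

5, 2, 6.5, 3.5, 3.5, 1, 6.5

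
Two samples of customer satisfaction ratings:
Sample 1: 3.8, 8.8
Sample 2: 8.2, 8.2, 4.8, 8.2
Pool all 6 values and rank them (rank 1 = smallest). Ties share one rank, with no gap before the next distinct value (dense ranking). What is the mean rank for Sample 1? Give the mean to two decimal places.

2.50

Sorted (ascending): 3.8, 4.8, 8.2, 8.2, 8.2, 8.8
The 3 values of 8.2 share dense rank 3.
Remaining distinct values take the next consecutive integers.
Sample 1 values → pooled ranks: 3.8→1, 8.8→4
Mean rank = (1 + 4) / 2 = 2.50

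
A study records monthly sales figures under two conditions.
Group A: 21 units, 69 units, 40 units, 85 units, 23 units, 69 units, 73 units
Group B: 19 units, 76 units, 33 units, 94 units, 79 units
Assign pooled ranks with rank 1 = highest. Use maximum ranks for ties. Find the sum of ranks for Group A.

Sorted (descending): 94, 85, 79, 76, 73, 69, 69, 40, 33, 23, 21, 19
The 2 values of 69 occupy positions 6–7 → each gets rank 7.
Group A values → pooled ranks: 21→11, 69→7, 40→8, 85→2, 23→10, 69→7, 73→5
Rank sum = 11 + 7 + 8 + 2 + 10 + 7 + 5 = 50

50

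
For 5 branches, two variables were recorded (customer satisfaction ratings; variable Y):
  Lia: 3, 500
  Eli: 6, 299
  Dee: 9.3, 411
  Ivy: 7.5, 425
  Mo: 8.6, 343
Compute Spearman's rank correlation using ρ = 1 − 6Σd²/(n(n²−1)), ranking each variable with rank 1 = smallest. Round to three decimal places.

Ranks of variable 1: 1, 2, 5, 3, 4
Ranks of variable 2: 5, 1, 3, 4, 2
d = r₁ − r₂: -4, 1, 2, -1, 2
d²: 16, 1, 4, 1, 4; Σd² = 26
ρ = 1 − 6·26/(5·24) = 1 − 156/120 = -0.300

-0.300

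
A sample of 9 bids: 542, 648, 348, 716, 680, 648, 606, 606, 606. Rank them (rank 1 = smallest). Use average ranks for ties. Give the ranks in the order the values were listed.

Sorted (ascending): 348, 542, 606, 606, 606, 648, 648, 680, 716
The 3 values of 606 occupy positions 3–5 → average rank 4.
The 2 values of 648 occupy positions 6–7 → average rank (6+7)/2 = 6.5.

2, 6.5, 1, 9, 8, 6.5, 4, 4, 4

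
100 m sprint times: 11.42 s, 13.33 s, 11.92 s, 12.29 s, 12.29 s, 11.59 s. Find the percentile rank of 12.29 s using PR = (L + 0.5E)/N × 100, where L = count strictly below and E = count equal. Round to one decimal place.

66.7

N = 6.
Strictly below 12.29: 3. Equal to 12.29: 2.
PR = (3 + 0.5·2)/6 × 100 = 66.7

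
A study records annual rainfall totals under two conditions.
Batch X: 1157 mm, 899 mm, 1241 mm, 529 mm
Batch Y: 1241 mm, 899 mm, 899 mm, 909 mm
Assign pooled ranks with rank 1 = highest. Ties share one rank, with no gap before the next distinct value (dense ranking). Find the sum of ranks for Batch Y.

12

Sorted (descending): 1241, 1241, 1157, 909, 899, 899, 899, 529
The 2 values of 1241 share dense rank 1.
The 3 values of 899 share dense rank 4.
Remaining distinct values take the next consecutive integers.
Batch Y values → pooled ranks: 1241→1, 899→4, 899→4, 909→3
Rank sum = 1 + 4 + 4 + 3 = 12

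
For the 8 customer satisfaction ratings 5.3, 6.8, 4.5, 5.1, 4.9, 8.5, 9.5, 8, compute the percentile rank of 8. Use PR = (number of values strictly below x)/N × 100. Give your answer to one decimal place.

62.5

N = 8.
Strictly below 8: 5. Equal to 8: 1.
PR = 5/8 × 100 = 62.5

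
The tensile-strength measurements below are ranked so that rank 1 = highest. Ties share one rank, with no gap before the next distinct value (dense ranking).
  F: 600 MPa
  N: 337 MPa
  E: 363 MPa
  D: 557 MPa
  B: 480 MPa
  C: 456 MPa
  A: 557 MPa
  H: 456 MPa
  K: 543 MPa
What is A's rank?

Sorted (descending): 600, 557, 557, 543, 480, 456, 456, 363, 337
The 2 values of 557 share dense rank 2.
The 2 values of 456 share dense rank 5.
Remaining distinct values take the next consecutive integers.
A has value 557 MPa → rank 2.

2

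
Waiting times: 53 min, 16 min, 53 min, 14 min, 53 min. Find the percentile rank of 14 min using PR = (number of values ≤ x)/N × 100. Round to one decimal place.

20.0

N = 5.
Strictly below 14: 0. Equal to 14: 1.
PR = 1/5 × 100 = 20.0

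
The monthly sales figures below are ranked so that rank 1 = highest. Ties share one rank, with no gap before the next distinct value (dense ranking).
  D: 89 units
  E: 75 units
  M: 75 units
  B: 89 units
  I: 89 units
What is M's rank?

2

Sorted (descending): 89, 89, 89, 75, 75
The 3 values of 89 share dense rank 1.
The 2 values of 75 share dense rank 2.
M has value 75 units → rank 2.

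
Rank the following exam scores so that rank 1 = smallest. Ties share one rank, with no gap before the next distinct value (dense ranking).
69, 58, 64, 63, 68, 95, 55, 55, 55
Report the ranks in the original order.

6, 2, 4, 3, 5, 7, 1, 1, 1

Sorted (ascending): 55, 55, 55, 58, 63, 64, 68, 69, 95
The 3 values of 55 share dense rank 1.
Remaining distinct values take the next consecutive integers.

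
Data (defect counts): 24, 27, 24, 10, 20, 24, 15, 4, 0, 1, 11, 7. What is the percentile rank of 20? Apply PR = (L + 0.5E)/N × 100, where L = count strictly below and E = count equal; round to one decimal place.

62.5

N = 12.
Strictly below 20: 7. Equal to 20: 1.
PR = (7 + 0.5·1)/12 × 100 = 62.5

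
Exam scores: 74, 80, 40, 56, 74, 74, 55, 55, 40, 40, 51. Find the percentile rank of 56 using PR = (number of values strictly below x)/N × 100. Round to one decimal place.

N = 11.
Strictly below 56: 6. Equal to 56: 1.
PR = 6/11 × 100 = 54.5

54.5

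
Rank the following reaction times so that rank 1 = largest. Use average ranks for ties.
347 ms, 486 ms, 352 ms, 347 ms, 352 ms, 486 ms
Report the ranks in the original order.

Sorted (descending): 486, 486, 352, 352, 347, 347
The 2 values of 486 occupy positions 1–2 → average rank (1+2)/2 = 1.5.
The 2 values of 352 occupy positions 3–4 → average rank (3+4)/2 = 3.5.
The 2 values of 347 occupy positions 5–6 → average rank (5+6)/2 = 5.5.

5.5, 1.5, 3.5, 5.5, 3.5, 1.5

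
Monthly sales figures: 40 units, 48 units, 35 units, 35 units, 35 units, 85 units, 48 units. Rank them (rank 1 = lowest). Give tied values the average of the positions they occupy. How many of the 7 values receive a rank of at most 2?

Sorted (ascending): 35, 35, 35, 40, 48, 48, 85
The 3 values of 35 occupy positions 1–3 → average rank 2.
The 2 values of 48 occupy positions 5–6 → average rank (5+6)/2 = 5.5.
Ranks ≤ 2: {2, 2, 2} → 3 values.

3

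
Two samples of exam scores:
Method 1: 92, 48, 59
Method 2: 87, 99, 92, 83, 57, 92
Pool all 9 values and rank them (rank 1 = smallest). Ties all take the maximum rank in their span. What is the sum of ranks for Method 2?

36

Sorted (ascending): 48, 57, 59, 83, 87, 92, 92, 92, 99
The 3 values of 92 occupy positions 6–8 → each gets rank 8.
Method 2 values → pooled ranks: 87→5, 99→9, 92→8, 83→4, 57→2, 92→8
Rank sum = 5 + 9 + 8 + 4 + 2 + 8 = 36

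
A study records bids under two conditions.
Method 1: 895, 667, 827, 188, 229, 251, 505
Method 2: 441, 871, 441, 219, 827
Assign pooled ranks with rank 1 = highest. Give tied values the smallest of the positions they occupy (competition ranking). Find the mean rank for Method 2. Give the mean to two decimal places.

Sorted (descending): 895, 871, 827, 827, 667, 505, 441, 441, 251, 229, 219, 188
The 2 values of 827 occupy positions 3–4 → each gets rank 3.
The 2 values of 441 occupy positions 7–8 → each gets rank 7.
Method 2 values → pooled ranks: 441→7, 871→2, 441→7, 219→11, 827→3
Mean rank = (7 + 2 + 7 + 11 + 3) / 5 = 6.00

6.00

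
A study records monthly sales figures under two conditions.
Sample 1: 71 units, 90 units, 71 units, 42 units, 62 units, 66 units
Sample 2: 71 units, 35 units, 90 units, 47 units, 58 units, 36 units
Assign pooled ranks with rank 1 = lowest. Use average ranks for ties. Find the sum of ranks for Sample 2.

32.5

Sorted (ascending): 35, 36, 42, 47, 58, 62, 66, 71, 71, 71, 90, 90
The 3 values of 71 occupy positions 8–10 → average rank 9.
The 2 values of 90 occupy positions 11–12 → average rank (11+12)/2 = 11.5.
Sample 2 values → pooled ranks: 71→9, 35→1, 90→11.5, 47→4, 58→5, 36→2
Rank sum = 9 + 1 + 11.5 + 4 + 5 + 2 = 32.5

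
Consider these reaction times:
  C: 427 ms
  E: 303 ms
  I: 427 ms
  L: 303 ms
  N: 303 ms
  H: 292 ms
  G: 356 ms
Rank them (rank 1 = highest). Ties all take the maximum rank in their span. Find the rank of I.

Sorted (descending): 427, 427, 356, 303, 303, 303, 292
The 2 values of 427 occupy positions 1–2 → each gets rank 2.
The 3 values of 303 occupy positions 4–6 → each gets rank 6.
I has value 427 ms → rank 2.

2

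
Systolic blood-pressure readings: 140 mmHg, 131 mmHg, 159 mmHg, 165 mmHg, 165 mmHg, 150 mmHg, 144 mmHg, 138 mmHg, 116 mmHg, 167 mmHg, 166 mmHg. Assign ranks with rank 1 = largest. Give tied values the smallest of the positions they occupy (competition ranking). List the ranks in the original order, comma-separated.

Sorted (descending): 167, 166, 165, 165, 159, 150, 144, 140, 138, 131, 116
The 2 values of 165 occupy positions 3–4 → each gets rank 3.

8, 10, 5, 3, 3, 6, 7, 9, 11, 1, 2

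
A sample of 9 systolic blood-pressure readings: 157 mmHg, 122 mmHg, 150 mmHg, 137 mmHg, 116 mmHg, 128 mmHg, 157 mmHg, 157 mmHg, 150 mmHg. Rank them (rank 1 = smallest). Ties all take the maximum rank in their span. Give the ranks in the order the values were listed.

9, 2, 6, 4, 1, 3, 9, 9, 6

Sorted (ascending): 116, 122, 128, 137, 150, 150, 157, 157, 157
The 2 values of 150 occupy positions 5–6 → each gets rank 6.
The 3 values of 157 occupy positions 7–9 → each gets rank 9.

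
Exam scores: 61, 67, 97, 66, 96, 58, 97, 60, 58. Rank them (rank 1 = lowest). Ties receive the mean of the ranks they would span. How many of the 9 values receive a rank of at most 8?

Sorted (ascending): 58, 58, 60, 61, 66, 67, 96, 97, 97
The 2 values of 58 occupy positions 1–2 → average rank (1+2)/2 = 1.5.
The 2 values of 97 occupy positions 8–9 → average rank (8+9)/2 = 8.5.
Ranks ≤ 8: {1.5, 1.5, 3, 4, 5, 6, 7} → 7 values.

7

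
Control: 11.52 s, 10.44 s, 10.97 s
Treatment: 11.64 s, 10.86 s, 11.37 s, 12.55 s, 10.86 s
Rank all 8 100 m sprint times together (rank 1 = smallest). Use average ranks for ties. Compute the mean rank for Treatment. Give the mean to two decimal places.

5.00

Sorted (ascending): 10.44, 10.86, 10.86, 10.97, 11.37, 11.52, 11.64, 12.55
The 2 values of 10.86 occupy positions 2–3 → average rank (2+3)/2 = 2.5.
Treatment values → pooled ranks: 11.64→7, 10.86→2.5, 11.37→5, 12.55→8, 10.86→2.5
Mean rank = (7 + 2.5 + 5 + 8 + 2.5) / 5 = 5.00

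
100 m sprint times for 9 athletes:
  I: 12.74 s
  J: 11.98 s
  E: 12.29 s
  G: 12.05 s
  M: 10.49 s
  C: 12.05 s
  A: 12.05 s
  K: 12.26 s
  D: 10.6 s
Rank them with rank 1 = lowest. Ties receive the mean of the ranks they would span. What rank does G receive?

5

Sorted (ascending): 10.49, 10.6, 11.98, 12.05, 12.05, 12.05, 12.26, 12.29, 12.74
The 3 values of 12.05 occupy positions 4–6 → average rank 5.
G has value 12.05 s → rank 5.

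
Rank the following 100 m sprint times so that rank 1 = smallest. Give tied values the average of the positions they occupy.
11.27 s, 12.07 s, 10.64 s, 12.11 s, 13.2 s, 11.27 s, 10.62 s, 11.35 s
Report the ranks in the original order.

3.5, 6, 2, 7, 8, 3.5, 1, 5

Sorted (ascending): 10.62, 10.64, 11.27, 11.27, 11.35, 12.07, 12.11, 13.2
The 2 values of 11.27 occupy positions 3–4 → average rank (3+4)/2 = 3.5.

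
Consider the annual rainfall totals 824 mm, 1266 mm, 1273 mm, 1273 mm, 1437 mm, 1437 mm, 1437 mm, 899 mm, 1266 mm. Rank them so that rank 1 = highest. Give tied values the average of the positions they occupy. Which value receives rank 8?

Sorted (descending): 1437, 1437, 1437, 1273, 1273, 1266, 1266, 899, 824
The 3 values of 1437 occupy positions 1–3 → average rank 2.
The 2 values of 1273 occupy positions 4–5 → average rank (4+5)/2 = 4.5.
The 2 values of 1266 occupy positions 6–7 → average rank (6+7)/2 = 6.5.
Rank 8 → value 899.

899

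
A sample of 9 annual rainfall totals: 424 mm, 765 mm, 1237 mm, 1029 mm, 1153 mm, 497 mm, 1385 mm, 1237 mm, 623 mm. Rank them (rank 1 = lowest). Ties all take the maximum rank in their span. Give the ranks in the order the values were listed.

Sorted (ascending): 424, 497, 623, 765, 1029, 1153, 1237, 1237, 1385
The 2 values of 1237 occupy positions 7–8 → each gets rank 8.

1, 4, 8, 5, 6, 2, 9, 8, 3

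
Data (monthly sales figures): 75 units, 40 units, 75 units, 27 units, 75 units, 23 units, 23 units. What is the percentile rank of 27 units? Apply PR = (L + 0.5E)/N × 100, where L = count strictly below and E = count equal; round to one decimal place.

35.7

N = 7.
Strictly below 27: 2. Equal to 27: 1.
PR = (2 + 0.5·1)/7 × 100 = 35.7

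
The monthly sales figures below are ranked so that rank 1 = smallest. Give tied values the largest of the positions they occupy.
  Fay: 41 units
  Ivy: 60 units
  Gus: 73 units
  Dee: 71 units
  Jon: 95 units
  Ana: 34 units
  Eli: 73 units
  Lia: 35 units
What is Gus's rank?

Sorted (ascending): 34, 35, 41, 60, 71, 73, 73, 95
The 2 values of 73 occupy positions 6–7 → each gets rank 7.
Gus has value 73 units → rank 7.

7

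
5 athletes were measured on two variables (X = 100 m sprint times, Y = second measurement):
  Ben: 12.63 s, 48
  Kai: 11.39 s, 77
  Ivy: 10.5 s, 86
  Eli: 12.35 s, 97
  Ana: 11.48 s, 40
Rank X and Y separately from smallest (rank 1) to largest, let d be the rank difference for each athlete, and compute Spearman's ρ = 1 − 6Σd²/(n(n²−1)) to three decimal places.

Ranks of variable 1: 5, 2, 1, 4, 3
Ranks of variable 2: 2, 3, 4, 5, 1
d = r₁ − r₂: 3, -1, -3, -1, 2
d²: 9, 1, 9, 1, 4; Σd² = 24
ρ = 1 − 6·24/(5·24) = 1 − 144/120 = -0.200

-0.200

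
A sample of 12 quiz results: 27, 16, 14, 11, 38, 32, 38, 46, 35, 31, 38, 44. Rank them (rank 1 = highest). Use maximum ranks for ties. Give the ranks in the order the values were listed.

Sorted (descending): 46, 44, 38, 38, 38, 35, 32, 31, 27, 16, 14, 11
The 3 values of 38 occupy positions 3–5 → each gets rank 5.

9, 10, 11, 12, 5, 7, 5, 1, 6, 8, 5, 2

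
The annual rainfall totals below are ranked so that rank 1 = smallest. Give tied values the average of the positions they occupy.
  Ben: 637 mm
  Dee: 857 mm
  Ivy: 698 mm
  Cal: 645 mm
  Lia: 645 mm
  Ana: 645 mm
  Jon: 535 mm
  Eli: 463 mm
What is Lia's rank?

Sorted (ascending): 463, 535, 637, 645, 645, 645, 698, 857
The 3 values of 645 occupy positions 4–6 → average rank 5.
Lia has value 645 mm → rank 5.

5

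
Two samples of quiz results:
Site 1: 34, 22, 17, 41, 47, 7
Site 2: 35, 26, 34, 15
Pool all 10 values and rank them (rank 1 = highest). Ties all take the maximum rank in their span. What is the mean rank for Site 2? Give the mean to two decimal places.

5.75

Sorted (descending): 47, 41, 35, 34, 34, 26, 22, 17, 15, 7
The 2 values of 34 occupy positions 4–5 → each gets rank 5.
Site 2 values → pooled ranks: 35→3, 26→6, 34→5, 15→9
Mean rank = (3 + 6 + 5 + 9) / 4 = 5.75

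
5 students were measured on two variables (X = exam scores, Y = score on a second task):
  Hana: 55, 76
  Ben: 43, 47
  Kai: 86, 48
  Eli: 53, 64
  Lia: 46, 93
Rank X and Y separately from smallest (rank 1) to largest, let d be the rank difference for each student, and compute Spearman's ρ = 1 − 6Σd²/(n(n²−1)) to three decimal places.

0.100

Ranks of variable 1: 4, 1, 5, 3, 2
Ranks of variable 2: 4, 1, 2, 3, 5
d = r₁ − r₂: 0, 0, 3, 0, -3
d²: 0, 0, 9, 0, 9; Σd² = 18
ρ = 1 − 6·18/(5·24) = 1 − 108/120 = 0.100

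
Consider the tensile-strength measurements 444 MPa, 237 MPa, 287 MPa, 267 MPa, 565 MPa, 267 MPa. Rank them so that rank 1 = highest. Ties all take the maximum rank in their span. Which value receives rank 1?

Sorted (descending): 565, 444, 287, 267, 267, 237
The 2 values of 267 occupy positions 4–5 → each gets rank 5.
Rank 1 → value 565.

565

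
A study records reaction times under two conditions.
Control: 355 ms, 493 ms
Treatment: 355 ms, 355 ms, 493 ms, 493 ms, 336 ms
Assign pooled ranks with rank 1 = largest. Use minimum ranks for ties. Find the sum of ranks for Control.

5

Sorted (descending): 493, 493, 493, 355, 355, 355, 336
The 3 values of 493 occupy positions 1–3 → each gets rank 1.
The 3 values of 355 occupy positions 4–6 → each gets rank 4.
Control values → pooled ranks: 355→4, 493→1
Rank sum = 4 + 1 = 5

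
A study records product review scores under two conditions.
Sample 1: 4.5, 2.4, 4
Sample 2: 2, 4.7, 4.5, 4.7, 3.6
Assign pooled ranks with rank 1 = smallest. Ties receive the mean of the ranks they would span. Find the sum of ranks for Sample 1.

Sorted (ascending): 2, 2.4, 3.6, 4, 4.5, 4.5, 4.7, 4.7
The 2 values of 4.5 occupy positions 5–6 → average rank (5+6)/2 = 5.5.
The 2 values of 4.7 occupy positions 7–8 → average rank (7+8)/2 = 7.5.
Sample 1 values → pooled ranks: 4.5→5.5, 2.4→2, 4→4
Rank sum = 5.5 + 2 + 4 = 11.5

11.5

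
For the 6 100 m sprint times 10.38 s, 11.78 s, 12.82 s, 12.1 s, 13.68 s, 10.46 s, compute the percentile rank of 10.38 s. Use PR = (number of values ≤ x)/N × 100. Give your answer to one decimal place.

N = 6.
Strictly below 10.38: 0. Equal to 10.38: 1.
PR = 1/6 × 100 = 16.7

16.7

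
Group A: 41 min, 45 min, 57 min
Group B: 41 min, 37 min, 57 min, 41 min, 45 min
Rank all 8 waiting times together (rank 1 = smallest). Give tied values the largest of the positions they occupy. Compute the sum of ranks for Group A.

Sorted (ascending): 37, 41, 41, 41, 45, 45, 57, 57
The 3 values of 41 occupy positions 2–4 → each gets rank 4.
The 2 values of 45 occupy positions 5–6 → each gets rank 6.
The 2 values of 57 occupy positions 7–8 → each gets rank 8.
Group A values → pooled ranks: 41→4, 45→6, 57→8
Rank sum = 4 + 6 + 8 = 18

18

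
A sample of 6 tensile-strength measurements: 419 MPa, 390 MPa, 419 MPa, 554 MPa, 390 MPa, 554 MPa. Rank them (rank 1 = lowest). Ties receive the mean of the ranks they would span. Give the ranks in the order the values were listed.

3.5, 1.5, 3.5, 5.5, 1.5, 5.5

Sorted (ascending): 390, 390, 419, 419, 554, 554
The 2 values of 390 occupy positions 1–2 → average rank (1+2)/2 = 1.5.
The 2 values of 419 occupy positions 3–4 → average rank (3+4)/2 = 3.5.
The 2 values of 554 occupy positions 5–6 → average rank (5+6)/2 = 5.5.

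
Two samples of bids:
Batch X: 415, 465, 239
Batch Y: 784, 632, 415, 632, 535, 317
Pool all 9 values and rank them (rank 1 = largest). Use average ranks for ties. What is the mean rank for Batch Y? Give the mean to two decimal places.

4.08

Sorted (descending): 784, 632, 632, 535, 465, 415, 415, 317, 239
The 2 values of 632 occupy positions 2–3 → average rank (2+3)/2 = 2.5.
The 2 values of 415 occupy positions 6–7 → average rank (6+7)/2 = 6.5.
Batch Y values → pooled ranks: 784→1, 632→2.5, 415→6.5, 632→2.5, 535→4, 317→8
Mean rank = (1 + 2.5 + 6.5 + 2.5 + 4 + 8) / 6 = 4.08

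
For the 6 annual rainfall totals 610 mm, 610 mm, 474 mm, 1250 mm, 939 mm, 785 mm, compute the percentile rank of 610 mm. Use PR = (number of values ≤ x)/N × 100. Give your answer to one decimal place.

50.0

N = 6.
Strictly below 610: 1. Equal to 610: 2.
PR = 3/6 × 100 = 50.0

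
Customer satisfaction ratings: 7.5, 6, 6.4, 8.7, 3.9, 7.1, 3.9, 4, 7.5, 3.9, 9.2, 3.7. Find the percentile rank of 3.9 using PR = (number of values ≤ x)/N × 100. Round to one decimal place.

33.3

N = 12.
Strictly below 3.9: 1. Equal to 3.9: 3.
PR = 4/12 × 100 = 33.3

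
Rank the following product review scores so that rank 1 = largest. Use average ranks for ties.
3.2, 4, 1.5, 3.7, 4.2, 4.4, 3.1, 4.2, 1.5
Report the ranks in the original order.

Sorted (descending): 4.4, 4.2, 4.2, 4, 3.7, 3.2, 3.1, 1.5, 1.5
The 2 values of 4.2 occupy positions 2–3 → average rank (2+3)/2 = 2.5.
The 2 values of 1.5 occupy positions 8–9 → average rank (8+9)/2 = 8.5.

6, 4, 8.5, 5, 2.5, 1, 7, 2.5, 8.5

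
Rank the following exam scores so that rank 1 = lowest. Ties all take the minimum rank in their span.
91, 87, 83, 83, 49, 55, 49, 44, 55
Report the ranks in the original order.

Sorted (ascending): 44, 49, 49, 55, 55, 83, 83, 87, 91
The 2 values of 49 occupy positions 2–3 → each gets rank 2.
The 2 values of 55 occupy positions 4–5 → each gets rank 4.
The 2 values of 83 occupy positions 6–7 → each gets rank 6.

9, 8, 6, 6, 2, 4, 2, 1, 4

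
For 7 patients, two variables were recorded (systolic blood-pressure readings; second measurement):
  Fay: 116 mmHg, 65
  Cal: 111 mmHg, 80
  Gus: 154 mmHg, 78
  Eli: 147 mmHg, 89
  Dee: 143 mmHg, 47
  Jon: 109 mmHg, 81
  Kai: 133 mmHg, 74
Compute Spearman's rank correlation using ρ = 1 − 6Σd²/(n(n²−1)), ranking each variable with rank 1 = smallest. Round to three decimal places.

Ranks of variable 1: 3, 2, 7, 6, 5, 1, 4
Ranks of variable 2: 2, 5, 4, 7, 1, 6, 3
d = r₁ − r₂: 1, -3, 3, -1, 4, -5, 1
d²: 1, 9, 9, 1, 16, 25, 1; Σd² = 62
ρ = 1 − 6·62/(7·48) = 1 − 372/336 = -0.107

-0.107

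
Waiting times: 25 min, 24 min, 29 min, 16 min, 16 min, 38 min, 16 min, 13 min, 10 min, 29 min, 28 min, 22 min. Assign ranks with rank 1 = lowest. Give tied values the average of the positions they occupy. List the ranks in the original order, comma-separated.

8, 7, 10.5, 4, 4, 12, 4, 2, 1, 10.5, 9, 6

Sorted (ascending): 10, 13, 16, 16, 16, 22, 24, 25, 28, 29, 29, 38
The 3 values of 16 occupy positions 3–5 → average rank 4.
The 2 values of 29 occupy positions 10–11 → average rank (10+11)/2 = 10.5.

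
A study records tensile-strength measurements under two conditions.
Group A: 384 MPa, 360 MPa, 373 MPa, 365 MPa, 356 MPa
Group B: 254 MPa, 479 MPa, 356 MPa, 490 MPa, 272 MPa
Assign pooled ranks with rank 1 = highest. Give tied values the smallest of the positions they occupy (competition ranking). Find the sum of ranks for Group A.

Sorted (descending): 490, 479, 384, 373, 365, 360, 356, 356, 272, 254
The 2 values of 356 occupy positions 7–8 → each gets rank 7.
Group A values → pooled ranks: 384→3, 360→6, 373→4, 365→5, 356→7
Rank sum = 3 + 6 + 4 + 5 + 7 = 25

25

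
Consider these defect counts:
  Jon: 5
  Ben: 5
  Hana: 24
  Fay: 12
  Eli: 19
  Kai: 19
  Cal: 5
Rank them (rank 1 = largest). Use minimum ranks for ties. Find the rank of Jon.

Sorted (descending): 24, 19, 19, 12, 5, 5, 5
The 2 values of 19 occupy positions 2–3 → each gets rank 2.
The 3 values of 5 occupy positions 5–7 → each gets rank 5.
Jon has value 5 → rank 5.

5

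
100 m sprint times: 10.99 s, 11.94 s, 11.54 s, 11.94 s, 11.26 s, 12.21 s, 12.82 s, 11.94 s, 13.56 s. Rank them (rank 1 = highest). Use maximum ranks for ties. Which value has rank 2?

Sorted (descending): 13.56, 12.82, 12.21, 11.94, 11.94, 11.94, 11.54, 11.26, 10.99
The 3 values of 11.94 occupy positions 4–6 → each gets rank 6.
Rank 2 → value 12.82.

12.82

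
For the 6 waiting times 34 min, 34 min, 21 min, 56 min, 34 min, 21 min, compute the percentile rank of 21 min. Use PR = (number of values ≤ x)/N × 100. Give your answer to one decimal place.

33.3

N = 6.
Strictly below 21: 0. Equal to 21: 2.
PR = 2/6 × 100 = 33.3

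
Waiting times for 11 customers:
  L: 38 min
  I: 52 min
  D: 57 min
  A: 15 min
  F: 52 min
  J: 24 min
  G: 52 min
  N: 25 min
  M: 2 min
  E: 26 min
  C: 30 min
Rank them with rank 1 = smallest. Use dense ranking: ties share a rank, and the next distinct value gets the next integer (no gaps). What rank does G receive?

8

Sorted (ascending): 2, 15, 24, 25, 26, 30, 38, 52, 52, 52, 57
The 3 values of 52 share dense rank 8.
Remaining distinct values take the next consecutive integers.
G has value 52 min → rank 8.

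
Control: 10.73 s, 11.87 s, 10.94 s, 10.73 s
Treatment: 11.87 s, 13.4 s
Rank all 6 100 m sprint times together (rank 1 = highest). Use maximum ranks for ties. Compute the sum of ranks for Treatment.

4

Sorted (descending): 13.4, 11.87, 11.87, 10.94, 10.73, 10.73
The 2 values of 11.87 occupy positions 2–3 → each gets rank 3.
The 2 values of 10.73 occupy positions 5–6 → each gets rank 6.
Treatment values → pooled ranks: 11.87→3, 13.4→1
Rank sum = 3 + 1 = 4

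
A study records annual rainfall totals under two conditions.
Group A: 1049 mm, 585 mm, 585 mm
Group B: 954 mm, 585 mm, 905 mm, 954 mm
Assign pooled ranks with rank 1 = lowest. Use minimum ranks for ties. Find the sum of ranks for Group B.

Sorted (ascending): 585, 585, 585, 905, 954, 954, 1049
The 3 values of 585 occupy positions 1–3 → each gets rank 1.
The 2 values of 954 occupy positions 5–6 → each gets rank 5.
Group B values → pooled ranks: 954→5, 585→1, 905→4, 954→5
Rank sum = 5 + 1 + 4 + 5 = 15

15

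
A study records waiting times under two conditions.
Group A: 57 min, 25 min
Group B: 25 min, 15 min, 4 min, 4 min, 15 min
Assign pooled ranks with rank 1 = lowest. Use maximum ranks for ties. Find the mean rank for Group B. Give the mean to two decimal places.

3.60

Sorted (ascending): 4, 4, 15, 15, 25, 25, 57
The 2 values of 4 occupy positions 1–2 → each gets rank 2.
The 2 values of 15 occupy positions 3–4 → each gets rank 4.
The 2 values of 25 occupy positions 5–6 → each gets rank 6.
Group B values → pooled ranks: 25→6, 15→4, 4→2, 4→2, 15→4
Mean rank = (6 + 4 + 2 + 2 + 4) / 5 = 3.60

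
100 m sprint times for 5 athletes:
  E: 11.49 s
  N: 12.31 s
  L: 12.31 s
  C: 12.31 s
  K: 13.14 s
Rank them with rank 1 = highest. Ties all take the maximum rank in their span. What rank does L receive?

4

Sorted (descending): 13.14, 12.31, 12.31, 12.31, 11.49
The 3 values of 12.31 occupy positions 2–4 → each gets rank 4.
L has value 12.31 s → rank 4.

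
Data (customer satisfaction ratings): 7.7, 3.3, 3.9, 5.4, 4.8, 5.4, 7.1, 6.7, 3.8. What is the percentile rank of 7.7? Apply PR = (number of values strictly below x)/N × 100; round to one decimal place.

88.9

N = 9.
Strictly below 7.7: 8. Equal to 7.7: 1.
PR = 8/9 × 100 = 88.9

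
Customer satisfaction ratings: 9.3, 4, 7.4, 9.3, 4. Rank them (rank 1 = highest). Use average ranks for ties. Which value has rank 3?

7.4

Sorted (descending): 9.3, 9.3, 7.4, 4, 4
The 2 values of 9.3 occupy positions 1–2 → average rank (1+2)/2 = 1.5.
The 2 values of 4 occupy positions 4–5 → average rank (4+5)/2 = 4.5.
Rank 3 → value 7.4.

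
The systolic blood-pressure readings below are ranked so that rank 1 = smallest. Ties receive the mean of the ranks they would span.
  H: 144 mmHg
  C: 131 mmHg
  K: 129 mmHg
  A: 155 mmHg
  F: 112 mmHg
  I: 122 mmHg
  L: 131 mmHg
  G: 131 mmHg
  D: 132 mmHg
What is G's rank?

5

Sorted (ascending): 112, 122, 129, 131, 131, 131, 132, 144, 155
The 3 values of 131 occupy positions 4–6 → average rank 5.
G has value 131 mmHg → rank 5.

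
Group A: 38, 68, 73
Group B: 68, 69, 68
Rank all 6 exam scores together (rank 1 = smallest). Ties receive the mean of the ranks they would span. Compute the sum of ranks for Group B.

11

Sorted (ascending): 38, 68, 68, 68, 69, 73
The 3 values of 68 occupy positions 2–4 → average rank 3.
Group B values → pooled ranks: 68→3, 69→5, 68→3
Rank sum = 3 + 5 + 3 = 11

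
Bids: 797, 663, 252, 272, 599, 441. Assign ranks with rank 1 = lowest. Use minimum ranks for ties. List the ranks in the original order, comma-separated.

Sorted (ascending): 252, 272, 441, 599, 663, 797
No ties — each value takes its position as its rank.

6, 5, 1, 2, 4, 3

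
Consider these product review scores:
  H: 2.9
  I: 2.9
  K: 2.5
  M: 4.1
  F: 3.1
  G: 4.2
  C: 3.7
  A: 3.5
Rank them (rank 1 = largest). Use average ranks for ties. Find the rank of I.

6.5

Sorted (descending): 4.2, 4.1, 3.7, 3.5, 3.1, 2.9, 2.9, 2.5
The 2 values of 2.9 occupy positions 6–7 → average rank (6+7)/2 = 6.5.
I has value 2.9 → rank 6.5.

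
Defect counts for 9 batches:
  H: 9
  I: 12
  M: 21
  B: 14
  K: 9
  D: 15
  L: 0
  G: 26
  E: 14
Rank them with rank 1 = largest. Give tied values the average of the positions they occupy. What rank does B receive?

4.5

Sorted (descending): 26, 21, 15, 14, 14, 12, 9, 9, 0
The 2 values of 14 occupy positions 4–5 → average rank (4+5)/2 = 4.5.
The 2 values of 9 occupy positions 7–8 → average rank (7+8)/2 = 7.5.
B has value 14 → rank 4.5.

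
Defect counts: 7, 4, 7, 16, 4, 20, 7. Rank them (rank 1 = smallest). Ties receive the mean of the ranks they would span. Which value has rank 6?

16

Sorted (ascending): 4, 4, 7, 7, 7, 16, 20
The 2 values of 4 occupy positions 1–2 → average rank (1+2)/2 = 1.5.
The 3 values of 7 occupy positions 3–5 → average rank 4.
Rank 6 → value 16.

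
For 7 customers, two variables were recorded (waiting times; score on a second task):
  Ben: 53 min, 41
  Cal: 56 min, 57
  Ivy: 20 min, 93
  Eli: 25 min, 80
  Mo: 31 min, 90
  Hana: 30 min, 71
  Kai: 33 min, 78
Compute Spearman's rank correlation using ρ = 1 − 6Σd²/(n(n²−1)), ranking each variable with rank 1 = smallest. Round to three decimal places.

-0.786

Ranks of variable 1: 6, 7, 1, 2, 4, 3, 5
Ranks of variable 2: 1, 2, 7, 5, 6, 3, 4
d = r₁ − r₂: 5, 5, -6, -3, -2, 0, 1
d²: 25, 25, 36, 9, 4, 0, 1; Σd² = 100
ρ = 1 − 6·100/(7·48) = 1 − 600/336 = -0.786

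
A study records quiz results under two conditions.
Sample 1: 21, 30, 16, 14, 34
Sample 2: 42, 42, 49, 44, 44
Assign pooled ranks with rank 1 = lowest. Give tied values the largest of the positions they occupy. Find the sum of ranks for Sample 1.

Sorted (ascending): 14, 16, 21, 30, 34, 42, 42, 44, 44, 49
The 2 values of 42 occupy positions 6–7 → each gets rank 7.
The 2 values of 44 occupy positions 8–9 → each gets rank 9.
Sample 1 values → pooled ranks: 21→3, 30→4, 16→2, 14→1, 34→5
Rank sum = 3 + 4 + 2 + 1 + 5 = 15

15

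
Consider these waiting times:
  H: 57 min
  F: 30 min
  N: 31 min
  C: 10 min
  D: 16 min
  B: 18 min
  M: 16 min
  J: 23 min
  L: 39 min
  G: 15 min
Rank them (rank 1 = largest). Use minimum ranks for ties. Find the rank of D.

Sorted (descending): 57, 39, 31, 30, 23, 18, 16, 16, 15, 10
The 2 values of 16 occupy positions 7–8 → each gets rank 7.
D has value 16 min → rank 7.

7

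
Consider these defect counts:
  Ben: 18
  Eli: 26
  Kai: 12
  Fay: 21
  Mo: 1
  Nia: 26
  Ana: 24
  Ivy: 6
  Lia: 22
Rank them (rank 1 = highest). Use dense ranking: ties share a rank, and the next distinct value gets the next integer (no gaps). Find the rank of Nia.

1

Sorted (descending): 26, 26, 24, 22, 21, 18, 12, 6, 1
The 2 values of 26 share dense rank 1.
Remaining distinct values take the next consecutive integers.
Nia has value 26 → rank 1.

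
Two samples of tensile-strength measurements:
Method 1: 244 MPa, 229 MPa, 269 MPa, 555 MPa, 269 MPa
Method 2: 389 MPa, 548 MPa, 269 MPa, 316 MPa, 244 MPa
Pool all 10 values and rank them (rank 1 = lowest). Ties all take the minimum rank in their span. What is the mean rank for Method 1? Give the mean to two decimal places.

4.20

Sorted (ascending): 229, 244, 244, 269, 269, 269, 316, 389, 548, 555
The 2 values of 244 occupy positions 2–3 → each gets rank 2.
The 3 values of 269 occupy positions 4–6 → each gets rank 4.
Method 1 values → pooled ranks: 244→2, 229→1, 269→4, 555→10, 269→4
Mean rank = (2 + 1 + 4 + 10 + 4) / 5 = 4.20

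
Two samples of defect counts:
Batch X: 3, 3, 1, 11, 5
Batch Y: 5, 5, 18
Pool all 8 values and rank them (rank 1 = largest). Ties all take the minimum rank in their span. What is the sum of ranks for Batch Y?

Sorted (descending): 18, 11, 5, 5, 5, 3, 3, 1
The 3 values of 5 occupy positions 3–5 → each gets rank 3.
The 2 values of 3 occupy positions 6–7 → each gets rank 6.
Batch Y values → pooled ranks: 5→3, 5→3, 18→1
Rank sum = 3 + 3 + 1 = 7

7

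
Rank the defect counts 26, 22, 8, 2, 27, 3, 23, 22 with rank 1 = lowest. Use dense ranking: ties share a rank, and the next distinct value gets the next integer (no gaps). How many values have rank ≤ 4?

5

Sorted (ascending): 2, 3, 8, 22, 22, 23, 26, 27
The 2 values of 22 share dense rank 4.
Remaining distinct values take the next consecutive integers.
Ranks ≤ 4: {1, 2, 3, 4, 4} → 5 values.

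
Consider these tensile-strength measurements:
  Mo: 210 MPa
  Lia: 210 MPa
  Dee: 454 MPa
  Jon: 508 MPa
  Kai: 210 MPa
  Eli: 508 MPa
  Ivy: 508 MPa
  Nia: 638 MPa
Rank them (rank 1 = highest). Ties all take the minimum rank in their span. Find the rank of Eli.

2

Sorted (descending): 638, 508, 508, 508, 454, 210, 210, 210
The 3 values of 508 occupy positions 2–4 → each gets rank 2.
The 3 values of 210 occupy positions 6–8 → each gets rank 6.
Eli has value 508 MPa → rank 2.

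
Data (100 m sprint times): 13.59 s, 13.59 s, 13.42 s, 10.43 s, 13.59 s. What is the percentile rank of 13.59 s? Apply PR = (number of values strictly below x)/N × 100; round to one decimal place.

40.0

N = 5.
Strictly below 13.59: 2. Equal to 13.59: 3.
PR = 2/5 × 100 = 40.0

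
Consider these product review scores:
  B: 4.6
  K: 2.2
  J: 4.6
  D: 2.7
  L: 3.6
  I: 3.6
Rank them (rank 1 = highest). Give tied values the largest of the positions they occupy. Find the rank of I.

4

Sorted (descending): 4.6, 4.6, 3.6, 3.6, 2.7, 2.2
The 2 values of 4.6 occupy positions 1–2 → each gets rank 2.
The 2 values of 3.6 occupy positions 3–4 → each gets rank 4.
I has value 3.6 → rank 4.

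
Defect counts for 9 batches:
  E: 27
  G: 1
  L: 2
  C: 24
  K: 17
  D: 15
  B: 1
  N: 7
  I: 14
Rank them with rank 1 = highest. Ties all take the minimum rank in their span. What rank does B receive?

Sorted (descending): 27, 24, 17, 15, 14, 7, 2, 1, 1
The 2 values of 1 occupy positions 8–9 → each gets rank 8.
B has value 1 → rank 8.

8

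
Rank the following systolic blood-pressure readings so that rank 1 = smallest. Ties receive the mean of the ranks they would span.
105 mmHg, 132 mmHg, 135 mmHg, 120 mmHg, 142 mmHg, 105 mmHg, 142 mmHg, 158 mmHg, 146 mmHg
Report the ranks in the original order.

1.5, 4, 5, 3, 6.5, 1.5, 6.5, 9, 8

Sorted (ascending): 105, 105, 120, 132, 135, 142, 142, 146, 158
The 2 values of 105 occupy positions 1–2 → average rank (1+2)/2 = 1.5.
The 2 values of 142 occupy positions 6–7 → average rank (6+7)/2 = 6.5.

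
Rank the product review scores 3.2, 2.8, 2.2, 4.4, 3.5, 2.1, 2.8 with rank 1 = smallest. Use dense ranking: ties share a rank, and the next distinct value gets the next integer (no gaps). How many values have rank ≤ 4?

5

Sorted (ascending): 2.1, 2.2, 2.8, 2.8, 3.2, 3.5, 4.4
The 2 values of 2.8 share dense rank 3.
Remaining distinct values take the next consecutive integers.
Ranks ≤ 4: {1, 2, 3, 3, 4} → 5 values.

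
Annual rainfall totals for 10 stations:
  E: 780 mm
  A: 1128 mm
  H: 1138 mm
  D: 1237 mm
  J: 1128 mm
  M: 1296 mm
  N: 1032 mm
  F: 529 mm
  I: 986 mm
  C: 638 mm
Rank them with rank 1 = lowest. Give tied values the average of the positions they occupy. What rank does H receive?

Sorted (ascending): 529, 638, 780, 986, 1032, 1128, 1128, 1138, 1237, 1296
The 2 values of 1128 occupy positions 6–7 → average rank (6+7)/2 = 6.5.
H has value 1138 mm → rank 8.

8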